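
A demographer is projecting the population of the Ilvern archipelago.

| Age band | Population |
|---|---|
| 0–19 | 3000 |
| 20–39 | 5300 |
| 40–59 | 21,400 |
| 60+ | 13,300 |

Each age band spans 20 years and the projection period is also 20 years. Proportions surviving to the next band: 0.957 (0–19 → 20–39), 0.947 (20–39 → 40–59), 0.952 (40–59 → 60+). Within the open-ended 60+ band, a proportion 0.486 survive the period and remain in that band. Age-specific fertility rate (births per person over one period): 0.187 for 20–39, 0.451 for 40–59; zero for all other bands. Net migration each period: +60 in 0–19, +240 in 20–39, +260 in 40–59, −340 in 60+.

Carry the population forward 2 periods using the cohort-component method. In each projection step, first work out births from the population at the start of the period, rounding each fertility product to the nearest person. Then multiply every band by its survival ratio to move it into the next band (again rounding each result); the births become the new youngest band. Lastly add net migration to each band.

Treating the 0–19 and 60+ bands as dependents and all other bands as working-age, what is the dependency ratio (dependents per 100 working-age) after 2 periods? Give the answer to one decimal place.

150.4

— Period 1 —
Births: 5300 × 0.187 = 991  |  21400 × 0.451 = 9651 → 10642
20–39: 3000 × 0.957 = 2871
40–59: 5300 × 0.947 = 5019
60+: 21400 × 0.952 + 13300 × 0.486 = 20373 + 6464 = 26837
Net migration: 0–19 + 60 → 10702; 20–39 + 240 → 3111; 40–59 + 260 → 5279; 60+ − 340 → 26497
Giving 10702 / 3111 / 5279 / 26497.
— Period 2 —
Births: 3111 × 0.187 = 582  |  5279 × 0.451 = 2381 → 2963
20–39: 10702 × 0.957 = 10242
40–59: 3111 × 0.947 = 2946
60+: 5279 × 0.952 + 26497 × 0.486 = 5026 + 12878 = 17904
Net migration: 0–19 + 60 → 3023; 20–39 + 240 → 10482; 40–59 + 260 → 3206; 60+ − 340 → 17564
Giving 3023 / 10482 / 3206 / 17564.
Dependents (band 0–19 + band 60+) = 3023 + 17564 = 20587; working-age = 13688; ratio = 20587/13688 × 100 = 150.4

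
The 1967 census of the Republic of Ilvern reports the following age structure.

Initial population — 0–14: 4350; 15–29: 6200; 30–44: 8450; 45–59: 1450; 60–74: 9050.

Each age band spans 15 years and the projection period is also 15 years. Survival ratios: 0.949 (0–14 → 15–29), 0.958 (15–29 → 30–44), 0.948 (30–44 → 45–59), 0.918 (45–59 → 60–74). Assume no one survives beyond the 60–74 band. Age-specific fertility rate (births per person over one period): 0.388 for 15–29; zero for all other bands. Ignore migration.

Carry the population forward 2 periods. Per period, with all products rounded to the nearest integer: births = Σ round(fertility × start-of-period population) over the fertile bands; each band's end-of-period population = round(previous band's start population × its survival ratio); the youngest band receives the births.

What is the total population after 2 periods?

— Period 1 —
Births: 6200 × 0.388 = 2406
15–29: 4350 × 0.949 = 4128
30–44: 6200 × 0.958 = 5940
45–59: 8450 × 0.948 = 8011
60–74: 1450 × 0.918 = 1331
End of period: [2406, 4128, 5940, 8011, 1331]
— Period 2 —
Births: 4128 × 0.388 = 1602
15–29: 2406 × 0.949 = 2283
30–44: 4128 × 0.958 = 3955
45–59: 5940 × 0.948 = 5631
60–74: 8011 × 0.918 = 7354
End of period: [1602, 2283, 3955, 5631, 7354]
Total after period 2: 1602 + 2283 + 3955 + 5631 + 7354 = 20825

20825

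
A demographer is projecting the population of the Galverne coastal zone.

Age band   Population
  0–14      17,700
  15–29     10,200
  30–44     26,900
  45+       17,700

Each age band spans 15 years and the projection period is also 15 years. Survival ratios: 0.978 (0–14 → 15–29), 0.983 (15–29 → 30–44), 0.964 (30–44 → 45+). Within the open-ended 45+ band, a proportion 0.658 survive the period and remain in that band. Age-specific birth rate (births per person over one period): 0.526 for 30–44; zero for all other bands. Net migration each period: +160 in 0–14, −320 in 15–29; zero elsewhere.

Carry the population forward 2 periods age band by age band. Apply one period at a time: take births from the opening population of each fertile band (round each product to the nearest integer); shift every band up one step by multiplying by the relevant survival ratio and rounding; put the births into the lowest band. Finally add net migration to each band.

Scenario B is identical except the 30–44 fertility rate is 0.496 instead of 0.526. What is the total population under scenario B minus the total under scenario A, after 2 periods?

-1090

[period 1]
Births: 26900 × 0.526 = 14149
15–29: 17700 × 0.978 = 17311
30–44: 10200 × 0.983 = 10027
45+: 26900 × 0.964 + 17700 × 0.658 = 25932 + 11647 = 37579
Net migration: 0–14 + 160 → 14309; 15–29 − 320 → 16991
Giving 14309 / 16991 / 10027 / 37579.
[period 2]
Births: 10027 × 0.526 = 5274
15–29: 14309 × 0.978 = 13994
30–44: 16991 × 0.983 = 16702
45+: 10027 × 0.964 + 37579 × 0.658 = 9666 + 24727 = 34393
Net migration: 0–14 + 160 → 5434; 15–29 − 320 → 13674
Giving 5434 / 13674 / 16702 / 34393.
Scenario A total after 2 periods: 70203
Scenario B projection —
[period 1]
Births: 26900 × 0.496 = 13342
15–29: 17700 × 0.978 = 17311
30–44: 10200 × 0.983 = 10027
45+: 26900 × 0.964 + 17700 × 0.658 = 25932 + 11647 = 37579
Net migration: 0–14 + 160 → 13502; 15–29 − 320 → 16991
Giving 13502 / 16991 / 10027 / 37579.
[period 2]
Births: 10027 × 0.496 = 4973
15–29: 13502 × 0.978 = 13205
30–44: 16991 × 0.983 = 16702
45+: 10027 × 0.964 + 37579 × 0.658 = 9666 + 24727 = 34393
Net migration: 0–14 + 160 → 5133; 15–29 − 320 → 12885
Giving 5133 / 12885 / 16702 / 34393.
Scenario B total after 2 periods: 69113
Difference B − A = 69113 − 70203 = -1090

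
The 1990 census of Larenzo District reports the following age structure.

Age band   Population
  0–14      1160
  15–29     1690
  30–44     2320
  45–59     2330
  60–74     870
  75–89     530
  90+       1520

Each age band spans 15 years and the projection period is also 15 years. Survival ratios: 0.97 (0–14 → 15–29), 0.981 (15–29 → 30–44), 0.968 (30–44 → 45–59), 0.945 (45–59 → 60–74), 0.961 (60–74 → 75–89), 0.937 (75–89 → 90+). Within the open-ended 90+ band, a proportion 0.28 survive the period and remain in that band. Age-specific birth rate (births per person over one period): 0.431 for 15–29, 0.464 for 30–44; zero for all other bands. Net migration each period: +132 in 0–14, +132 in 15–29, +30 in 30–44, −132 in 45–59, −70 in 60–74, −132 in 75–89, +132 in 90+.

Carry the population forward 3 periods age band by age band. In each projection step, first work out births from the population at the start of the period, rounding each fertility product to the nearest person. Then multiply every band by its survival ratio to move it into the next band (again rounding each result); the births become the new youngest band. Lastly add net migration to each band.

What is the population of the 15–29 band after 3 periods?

(Bands numbered youngest = 1 to oldest = 7.)
Period 1:
Births: 1690 × 0.431 = 728, 2320 × 0.464 = 1076 ⇒ total 1804
Band 2: 1160 × 0.97 = 1125
Band 3: 1690 × 0.981 = 1658
Band 4: 2320 × 0.968 = 2246
Band 5: 2330 × 0.945 = 2202
Band 6: 870 × 0.961 = 836
Band 7: 530 × 0.937 + 1520 × 0.28 = 497 + 426 = 923
Net migration: Band 1 + 132 → 1936; Band 2 + 132 → 1257; Band 3 + 30 → 1688; Band 4 − 132 → 2114; Band 5 − 70 → 2132; Band 6 − 132 → 704; Band 7 + 132 → 1055
End of period: [1936, 1257, 1688, 2114, 2132, 704, 1055]
Period 2:
Births: 1257 × 0.431 = 542, 1688 × 0.464 = 783 ⇒ total 1325
Band 2: 1936 × 0.97 = 1878
Band 3: 1257 × 0.981 = 1233
Band 4: 1688 × 0.968 = 1634
Band 5: 2114 × 0.945 = 1998
Band 6: 2132 × 0.961 = 2049
Band 7: 704 × 0.937 + 1055 × 0.28 = 660 + 295 = 955
Net migration: Band 1 + 132 → 1457; Band 2 + 132 → 2010; Band 3 + 30 → 1263; Band 4 − 132 → 1502; Band 5 − 70 → 1928; Band 6 − 132 → 1917; Band 7 + 132 → 1087
End of period: [1457, 2010, 1263, 1502, 1928, 1917, 1087]
Period 3:
Births: 2010 × 0.431 = 866, 1263 × 0.464 = 586 ⇒ total 1452
Band 2: 1457 × 0.97 = 1413
Band 3: 2010 × 0.981 = 1972
Band 4: 1263 × 0.968 = 1223
Band 5: 1502 × 0.945 = 1419
Band 6: 1928 × 0.961 = 1853
Band 7: 1917 × 0.937 + 1087 × 0.28 = 1796 + 304 = 2100
Net migration: Band 1 + 132 → 1584; Band 2 + 132 → 1545; Band 3 + 30 → 2002; Band 4 − 132 → 1091; Band 5 − 70 → 1349; Band 6 − 132 → 1721; Band 7 + 132 → 2232
End of period: [1584, 1545, 2002, 1091, 1349, 1721, 2232]

1545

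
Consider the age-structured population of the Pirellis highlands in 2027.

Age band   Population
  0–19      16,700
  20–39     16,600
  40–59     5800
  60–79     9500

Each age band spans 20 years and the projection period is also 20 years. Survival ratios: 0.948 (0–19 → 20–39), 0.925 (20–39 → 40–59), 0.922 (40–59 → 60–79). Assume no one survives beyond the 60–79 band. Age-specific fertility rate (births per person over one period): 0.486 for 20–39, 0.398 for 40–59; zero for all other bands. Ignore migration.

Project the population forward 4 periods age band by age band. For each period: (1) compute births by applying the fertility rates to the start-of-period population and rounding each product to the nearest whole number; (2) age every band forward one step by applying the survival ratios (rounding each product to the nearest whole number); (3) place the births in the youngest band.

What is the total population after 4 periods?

Period 1:
Births: 16600 × 0.486 = 8068  |  5800 × 0.398 = 2308 ⇒ total 10376
20–39: 16700 × 0.948 = 15832
40–59: 16600 × 0.925 = 15355
60–79: 5800 × 0.922 = 5348
Giving 10376 / 15832 / 15355 / 5348.
Period 2:
Births: 15832 × 0.486 = 7694  |  15355 × 0.398 = 6111 ⇒ total 13805
20–39: 10376 × 0.948 = 9836
40–59: 15832 × 0.925 = 14645
60–79: 15355 × 0.922 = 14157
Giving 13805 / 9836 / 14645 / 14157.
Period 3:
Births: 9836 × 0.486 = 4780  |  14645 × 0.398 = 5829 ⇒ total 10609
20–39: 13805 × 0.948 = 13087
40–59: 9836 × 0.925 = 9098
60–79: 14645 × 0.922 = 13503
Giving 10609 / 13087 / 9098 / 13503.
Period 4:
Births: 13087 × 0.486 = 6360  |  9098 × 0.398 = 3621 ⇒ total 9981
20–39: 10609 × 0.948 = 10057
40–59: 13087 × 0.925 = 12105
60–79: 9098 × 0.922 = 8388
Giving 9981 / 10057 / 12105 / 8388.
Total after period 4: 9981 + 10057 + 12105 + 8388 = 40531

40531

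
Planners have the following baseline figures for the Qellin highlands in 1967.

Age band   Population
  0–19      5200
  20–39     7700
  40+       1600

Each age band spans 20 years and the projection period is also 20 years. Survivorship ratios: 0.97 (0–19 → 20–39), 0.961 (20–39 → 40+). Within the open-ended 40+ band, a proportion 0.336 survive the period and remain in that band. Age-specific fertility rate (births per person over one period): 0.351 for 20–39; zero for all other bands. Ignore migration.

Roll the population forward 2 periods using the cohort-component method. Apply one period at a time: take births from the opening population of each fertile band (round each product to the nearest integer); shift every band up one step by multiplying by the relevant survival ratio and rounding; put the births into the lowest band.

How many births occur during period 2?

1770

After projecting period 1:
Births: 7700 × 0.351 = 2703
20–39: 5200 × 0.97 = 5044
40+: 7700 × 0.961 + 1600 × 0.336 = 7400 + 538 = 7938
→ [2703, 5044, 7938]
After projecting period 2:
Births: 5044 × 0.351 = 1770
20–39: 2703 × 0.97 = 2622
40+: 5044 × 0.961 + 7938 × 0.336 = 4847 + 2667 = 7514
→ [1770, 2622, 7514]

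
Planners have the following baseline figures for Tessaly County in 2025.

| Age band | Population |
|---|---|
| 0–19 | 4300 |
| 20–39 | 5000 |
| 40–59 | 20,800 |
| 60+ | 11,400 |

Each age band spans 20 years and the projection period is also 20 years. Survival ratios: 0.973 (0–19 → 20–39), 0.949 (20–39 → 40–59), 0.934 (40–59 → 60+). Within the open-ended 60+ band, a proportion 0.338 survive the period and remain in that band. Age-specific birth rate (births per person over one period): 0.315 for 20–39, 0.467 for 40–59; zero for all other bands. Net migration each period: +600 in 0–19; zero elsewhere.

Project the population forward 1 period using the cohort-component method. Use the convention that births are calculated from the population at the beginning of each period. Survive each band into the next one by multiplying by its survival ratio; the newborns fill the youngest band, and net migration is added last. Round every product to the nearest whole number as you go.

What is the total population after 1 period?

Numbering the bands 1..4 from youngest to oldest:
— Period 1 —
Births: 5000 * 0.315 = 1575, 20800 * 0.467 = 9714 → total 11289
Band 2: 4300 * 0.973 = 4184
Band 3: 5000 * 0.949 = 4745
Band 4: 20800 * 0.934 + 11400 * 0.338 = 19427 + 3853 = 23280
Net migration: Band 1 + 600 → 11889
Population now: 0–19=11889, 20–39=4184, 40–59=4745, 60+=23280
Total after period 1: 11889 + 4184 + 4745 + 23280 = 44098

44098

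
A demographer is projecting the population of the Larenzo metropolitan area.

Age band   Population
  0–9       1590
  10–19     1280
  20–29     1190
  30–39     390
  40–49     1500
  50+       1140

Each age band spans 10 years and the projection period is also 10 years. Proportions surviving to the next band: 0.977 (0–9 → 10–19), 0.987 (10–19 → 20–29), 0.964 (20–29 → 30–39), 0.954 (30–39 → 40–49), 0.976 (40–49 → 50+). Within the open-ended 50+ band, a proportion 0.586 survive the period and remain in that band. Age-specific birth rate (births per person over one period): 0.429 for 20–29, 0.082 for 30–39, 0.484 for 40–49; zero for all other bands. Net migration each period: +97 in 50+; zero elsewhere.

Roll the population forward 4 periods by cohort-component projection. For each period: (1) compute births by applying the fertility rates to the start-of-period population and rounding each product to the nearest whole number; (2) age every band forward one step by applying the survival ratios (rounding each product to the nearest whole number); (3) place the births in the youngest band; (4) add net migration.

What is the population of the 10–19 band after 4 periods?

1257

(Bands numbered youngest = 1 to oldest = 6.)
Period 1:
Births: 1190 * 0.429 = 511 ; 390 * 0.082 = 32 ; 1500 * 0.484 = 726 → total 1269
Band 2: 1590 * 0.977 = 1553
Band 3: 1280 * 0.987 = 1263
Band 4: 1190 * 0.964 = 1147
Band 5: 390 * 0.954 = 372
Band 6: 1500 * 0.976 + 1140 * 0.586 = 1464 + 668 = 2132
Net migration: Band 6 + 97 → 2229
Giving 1269 / 1553 / 1263 / 1147 / 372 / 2229.
Period 2:
Births: 1263 * 0.429 = 542 ; 1147 * 0.082 = 94 ; 372 * 0.484 = 180 → total 816
Band 2: 1269 * 0.977 = 1240
Band 3: 1553 * 0.987 = 1533
Band 4: 1263 * 0.964 = 1218
Band 5: 1147 * 0.954 = 1094
Band 6: 372 * 0.976 + 2229 * 0.586 = 363 + 1306 = 1669
Net migration: Band 6 + 97 → 1766
Giving 816 / 1240 / 1533 / 1218 / 1094 / 1766.
Period 3:
Births: 1533 * 0.429 = 658 ; 1218 * 0.082 = 100 ; 1094 * 0.484 = 529 → total 1287
Band 2: 816 * 0.977 = 797
Band 3: 1240 * 0.987 = 1224
Band 4: 1533 * 0.964 = 1478
Band 5: 1218 * 0.954 = 1162
Band 6: 1094 * 0.976 + 1766 * 0.586 = 1068 + 1035 = 2103
Net migration: Band 6 + 97 → 2200
Giving 1287 / 797 / 1224 / 1478 / 1162 / 2200.
Period 4:
Births: 1224 * 0.429 = 525 ; 1478 * 0.082 = 121 ; 1162 * 0.484 = 562 → total 1208
Band 2: 1287 * 0.977 = 1257
Band 3: 797 * 0.987 = 787
Band 4: 1224 * 0.964 = 1180
Band 5: 1478 * 0.954 = 1410
Band 6: 1162 * 0.976 + 2200 * 0.586 = 1134 + 1289 = 2423
Net migration: Band 6 + 97 → 2520
Giving 1208 / 1257 / 787 / 1180 / 1410 / 2520.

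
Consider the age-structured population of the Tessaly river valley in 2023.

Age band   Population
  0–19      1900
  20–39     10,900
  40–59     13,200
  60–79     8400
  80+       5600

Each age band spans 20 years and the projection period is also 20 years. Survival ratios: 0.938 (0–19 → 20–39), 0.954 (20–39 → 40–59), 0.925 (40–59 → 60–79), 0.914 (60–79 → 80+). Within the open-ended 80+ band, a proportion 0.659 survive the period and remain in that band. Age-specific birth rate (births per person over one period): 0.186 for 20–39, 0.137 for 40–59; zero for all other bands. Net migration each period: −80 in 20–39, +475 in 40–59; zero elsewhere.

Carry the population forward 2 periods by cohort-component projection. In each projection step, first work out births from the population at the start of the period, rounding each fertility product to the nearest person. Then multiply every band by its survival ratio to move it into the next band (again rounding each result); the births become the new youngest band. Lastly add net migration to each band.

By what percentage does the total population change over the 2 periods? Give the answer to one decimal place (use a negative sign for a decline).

-9.7

Numbering the bands 1..5 from youngest to oldest:
Period 1:
Births: 10900 * 0.186 = 2027 ; 13200 * 0.137 = 1808 → total 3835
Band 2: 1900 * 0.938 = 1782
Band 3: 10900 * 0.954 = 10399
Band 4: 13200 * 0.925 = 12210
Band 5: 8400 * 0.914 + 5600 * 0.659 = 7678 + 3690 = 11368
Net migration: Band 2 − 80 → 1702; Band 3 + 475 → 10874
End of period: [3835, 1702, 10874, 12210, 11368]
Period 2:
Births: 1702 * 0.186 = 317 ; 10874 * 0.137 = 1490 → total 1807
Band 2: 3835 * 0.938 = 3597
Band 3: 1702 * 0.954 = 1624
Band 4: 10874 * 0.925 = 10058
Band 5: 12210 * 0.914 + 11368 * 0.659 = 11160 + 7492 = 18652
Net migration: Band 2 − 80 → 3517; Band 3 + 475 → 2099
End of period: [1807, 3517, 2099, 10058, 18652]
Total: 40000 → 36133; change = -3867; percentage change = -9.7%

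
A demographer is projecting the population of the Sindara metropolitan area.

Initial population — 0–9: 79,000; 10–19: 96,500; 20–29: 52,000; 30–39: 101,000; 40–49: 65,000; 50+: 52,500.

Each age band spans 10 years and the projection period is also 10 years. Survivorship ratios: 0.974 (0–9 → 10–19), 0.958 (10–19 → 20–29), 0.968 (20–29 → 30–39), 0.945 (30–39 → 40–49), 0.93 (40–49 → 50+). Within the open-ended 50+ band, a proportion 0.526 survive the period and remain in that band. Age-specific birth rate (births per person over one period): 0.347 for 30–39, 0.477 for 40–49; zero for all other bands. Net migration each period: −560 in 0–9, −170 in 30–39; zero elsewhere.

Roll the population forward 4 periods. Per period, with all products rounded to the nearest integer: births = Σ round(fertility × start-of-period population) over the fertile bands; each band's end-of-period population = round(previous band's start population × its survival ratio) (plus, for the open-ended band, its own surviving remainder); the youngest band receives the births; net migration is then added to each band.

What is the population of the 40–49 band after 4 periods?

67270

After projecting period 1:
Births: 101000 × 0.347 = 35047  |  65000 × 0.477 = 31005 — total 66052
10–19: 79000 × 0.974 = 76946
20–29: 96500 × 0.958 = 92447
30–39: 52000 × 0.968 = 50336
40–49: 101000 × 0.945 = 95445
50+: 65000 × 0.93 + 52500 × 0.526 = 60450 + 27615 = 88065
Net migration: 0–9 − 560 → 65492; 30–39 − 170 → 50166
Giving 65492 / 76946 / 92447 / 50166 / 95445 / 88065.
After projecting period 2:
Births: 50166 × 0.347 = 17408  |  95445 × 0.477 = 45527 — total 62935
10–19: 65492 × 0.974 = 63789
20–29: 76946 × 0.958 = 73714
30–39: 92447 × 0.968 = 89489
40–49: 50166 × 0.945 = 47407
50+: 95445 × 0.93 + 88065 × 0.526 = 88764 + 46322 = 135086
Net migration: 0–9 − 560 → 62375; 30–39 − 170 → 89319
Giving 62375 / 63789 / 73714 / 89319 / 47407 / 135086.
After projecting period 3:
Births: 89319 × 0.347 = 30994  |  47407 × 0.477 = 22613 — total 53607
10–19: 62375 × 0.974 = 60753
20–29: 63789 × 0.958 = 61110
30–39: 73714 × 0.968 = 71355
40–49: 89319 × 0.945 = 84406
50+: 47407 × 0.93 + 135086 × 0.526 = 44089 + 71055 = 115144
Net migration: 0–9 − 560 → 53047; 30–39 − 170 → 71185
Giving 53047 / 60753 / 61110 / 71185 / 84406 / 115144.
After projecting period 4:
Births: 71185 × 0.347 = 24701  |  84406 × 0.477 = 40262 — total 64963
10–19: 53047 × 0.974 = 51668
20–29: 60753 × 0.958 = 58201
30–39: 61110 × 0.968 = 59154
40–49: 71185 × 0.945 = 67270
50+: 84406 × 0.93 + 115144 × 0.526 = 78498 + 60566 = 139064
Net migration: 0–9 − 560 → 64403; 30–39 − 170 → 58984
Giving 64403 / 51668 / 58201 / 58984 / 67270 / 139064.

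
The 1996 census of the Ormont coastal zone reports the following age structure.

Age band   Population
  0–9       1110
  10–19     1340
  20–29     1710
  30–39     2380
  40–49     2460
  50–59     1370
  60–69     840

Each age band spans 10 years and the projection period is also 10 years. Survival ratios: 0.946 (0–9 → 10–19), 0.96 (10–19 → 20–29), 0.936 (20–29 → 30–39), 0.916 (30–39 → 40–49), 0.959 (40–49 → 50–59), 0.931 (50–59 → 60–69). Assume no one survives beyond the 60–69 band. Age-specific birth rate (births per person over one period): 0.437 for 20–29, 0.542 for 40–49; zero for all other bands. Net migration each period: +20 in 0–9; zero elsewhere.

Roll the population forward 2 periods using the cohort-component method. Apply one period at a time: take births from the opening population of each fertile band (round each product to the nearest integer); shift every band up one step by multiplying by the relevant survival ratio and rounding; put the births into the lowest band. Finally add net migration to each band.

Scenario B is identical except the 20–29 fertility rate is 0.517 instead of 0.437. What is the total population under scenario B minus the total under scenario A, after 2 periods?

[period 1]
Births: 1710 × 0.437 = 747 ; 2460 × 0.542 = 1333 ⇒ total 2080
10–19: 1110 × 0.946 = 1050
20–29: 1340 × 0.96 = 1286
30–39: 1710 × 0.936 = 1601
40–49: 2380 × 0.916 = 2180
50–59: 2460 × 0.959 = 2359
60–69: 1370 × 0.931 = 1275
Net migration: 0–9 + 20 → 2100
Population now: 0–9=2100, 10–19=1050, 20–29=1286, 30–39=1601, 40–49=2180, 50–59=2359, 60–69=1275
[period 2]
Births: 1286 × 0.437 = 562 ; 2180 × 0.542 = 1182 ⇒ total 1744
10–19: 2100 × 0.946 = 1987
20–29: 1050 × 0.96 = 1008
30–39: 1286 × 0.936 = 1204
40–49: 1601 × 0.916 = 1467
50–59: 2180 × 0.959 = 2091
60–69: 2359 × 0.931 = 2196
Net migration: 0–9 + 20 → 1764
Population now: 0–9=1764, 10–19=1987, 20–29=1008, 30–39=1204, 40–49=1467, 50–59=2091, 60–69=2196
Scenario A total after 2 periods: 11717
Scenario B projection —
[period 1]
Births: 1710 × 0.517 = 884 ; 2460 × 0.542 = 1333 ⇒ total 2217
10–19: 1110 × 0.946 = 1050
20–29: 1340 × 0.96 = 1286
30–39: 1710 × 0.936 = 1601
40–49: 2380 × 0.916 = 2180
50–59: 2460 × 0.959 = 2359
60–69: 1370 × 0.931 = 1275
Net migration: 0–9 + 20 → 2237
Population now: 0–9=2237, 10–19=1050, 20–29=1286, 30–39=1601, 40–49=2180, 50–59=2359, 60–69=1275
[period 2]
Births: 1286 × 0.517 = 665 ; 2180 × 0.542 = 1182 ⇒ total 1847
10–19: 2237 × 0.946 = 2116
20–29: 1050 × 0.96 = 1008
30–39: 1286 × 0.936 = 1204
40–49: 1601 × 0.916 = 1467
50–59: 2180 × 0.959 = 2091
60–69: 2359 × 0.931 = 2196
Net migration: 0–9 + 20 → 1867
Population now: 0–9=1867, 10–19=2116, 20–29=1008, 30–39=1204, 40–49=1467, 50–59=2091, 60–69=2196
Scenario B total after 2 periods: 11949
Difference B − A = 11949 − 11717 = 232

232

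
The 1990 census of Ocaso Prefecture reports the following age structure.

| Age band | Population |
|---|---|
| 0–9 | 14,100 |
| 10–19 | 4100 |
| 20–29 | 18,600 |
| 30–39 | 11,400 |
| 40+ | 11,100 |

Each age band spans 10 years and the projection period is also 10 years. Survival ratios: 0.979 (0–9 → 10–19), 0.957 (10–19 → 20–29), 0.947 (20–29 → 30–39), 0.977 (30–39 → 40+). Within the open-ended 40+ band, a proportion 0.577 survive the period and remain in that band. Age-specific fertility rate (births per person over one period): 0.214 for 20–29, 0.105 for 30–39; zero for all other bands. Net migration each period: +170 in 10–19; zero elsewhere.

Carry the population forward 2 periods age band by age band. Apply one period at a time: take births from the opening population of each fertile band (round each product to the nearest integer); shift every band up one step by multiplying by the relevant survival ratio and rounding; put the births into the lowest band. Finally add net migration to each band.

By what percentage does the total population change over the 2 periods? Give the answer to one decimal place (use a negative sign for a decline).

-11.7

Call the bands 1 to 5, youngest first.
[period 1]
Births: 18600 × 0.214 = 3980 ; 11400 × 0.105 = 1197 — total 5177
Band 2: 14100 × 0.979 = 13804
Band 3: 4100 × 0.957 = 3924
Band 4: 18600 × 0.947 = 17614
Band 5: 11400 × 0.977 + 11100 × 0.577 = 11138 + 6405 = 17543
Net migration: Band 2 + 170 → 13974
→ [5177, 13974, 3924, 17614, 17543]
[period 2]
Births: 3924 × 0.214 = 840 ; 17614 × 0.105 = 1849 — total 2689
Band 2: 5177 × 0.979 = 5068
Band 3: 13974 × 0.957 = 13373
Band 4: 3924 × 0.947 = 3716
Band 5: 17614 × 0.977 + 17543 × 0.577 = 17209 + 10122 = 27331
Net migration: Band 2 + 170 → 5238
→ [2689, 5238, 13373, 3716, 27331]
Total: 59300 → 52347; change = -6953; percentage change = -11.7%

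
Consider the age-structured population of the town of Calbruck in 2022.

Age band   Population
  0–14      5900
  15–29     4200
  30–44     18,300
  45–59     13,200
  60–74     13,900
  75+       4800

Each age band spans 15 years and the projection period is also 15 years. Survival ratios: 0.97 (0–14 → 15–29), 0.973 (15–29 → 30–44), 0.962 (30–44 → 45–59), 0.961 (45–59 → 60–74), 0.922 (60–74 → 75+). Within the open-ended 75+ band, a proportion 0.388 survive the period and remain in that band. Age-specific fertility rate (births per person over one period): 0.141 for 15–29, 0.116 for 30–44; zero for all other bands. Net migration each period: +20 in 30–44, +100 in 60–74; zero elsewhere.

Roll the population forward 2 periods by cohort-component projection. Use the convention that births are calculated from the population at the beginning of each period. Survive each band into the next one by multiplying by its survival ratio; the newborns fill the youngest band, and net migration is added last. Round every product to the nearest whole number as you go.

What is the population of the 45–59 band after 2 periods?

3951

Period 1:
Births: 4200 × 0.141 = 592 ; 18300 × 0.116 = 2123 — total 2715
15–29: 5900 × 0.97 = 5723
30–44: 4200 × 0.973 = 4087
45–59: 18300 × 0.962 = 17605
60–74: 13200 × 0.961 = 12685
75+: 13900 × 0.922 + 4800 × 0.388 = 12816 + 1862 = 14678
Net migration: 30–44 + 20 → 4107; 60–74 + 100 → 12785
End of period: [2715, 5723, 4107, 17605, 12785, 14678]
Period 2:
Births: 5723 × 0.141 = 807 ; 4107 × 0.116 = 476 — total 1283
15–29: 2715 × 0.97 = 2634
30–44: 5723 × 0.973 = 5568
45–59: 4107 × 0.962 = 3951
60–74: 17605 × 0.961 = 16918
75+: 12785 × 0.922 + 14678 × 0.388 = 11788 + 5695 = 17483
Net migration: 30–44 + 20 → 5588; 60–74 + 100 → 17018
End of period: [1283, 2634, 5588, 3951, 17018, 17483]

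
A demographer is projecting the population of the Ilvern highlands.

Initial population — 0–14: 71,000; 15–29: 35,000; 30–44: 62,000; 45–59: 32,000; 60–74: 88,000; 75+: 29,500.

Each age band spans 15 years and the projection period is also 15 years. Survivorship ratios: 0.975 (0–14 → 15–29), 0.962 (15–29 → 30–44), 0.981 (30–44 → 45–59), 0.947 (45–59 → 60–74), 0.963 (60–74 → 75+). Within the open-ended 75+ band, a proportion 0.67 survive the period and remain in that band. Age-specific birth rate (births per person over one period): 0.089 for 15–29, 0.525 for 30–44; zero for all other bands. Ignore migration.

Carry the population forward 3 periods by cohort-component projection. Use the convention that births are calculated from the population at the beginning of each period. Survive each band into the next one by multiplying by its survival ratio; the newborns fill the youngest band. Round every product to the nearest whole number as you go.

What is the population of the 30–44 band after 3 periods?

33452

Let group 1 be 0–14 through group 6 = 75+.
[period 1]
Births: 35000 × 0.089 = 3115  |  62000 × 0.525 = 32550 ⇒ total 35665
Group 2: 71000 × 0.975 = 69225
Group 3: 35000 × 0.962 = 33670
Group 4: 62000 × 0.981 = 60822
Group 5: 32000 × 0.947 = 30304
Group 6: 88000 × 0.963 + 29500 × 0.67 = 84744 + 19765 = 104509
End of period: [35665, 69225, 33670, 60822, 30304, 104509]
[period 2]
Births: 69225 × 0.089 = 6161  |  33670 × 0.525 = 17677 ⇒ total 23838
Group 2: 35665 × 0.975 = 34773
Group 3: 69225 × 0.962 = 66594
Group 4: 33670 × 0.981 = 33030
Group 5: 60822 × 0.947 = 57598
Group 6: 30304 × 0.963 + 104509 × 0.67 = 29183 + 70021 = 99204
End of period: [23838, 34773, 66594, 33030, 57598, 99204]
[period 3]
Births: 34773 × 0.089 = 3095  |  66594 × 0.525 = 34962 ⇒ total 38057
Group 2: 23838 × 0.975 = 23242
Group 3: 34773 × 0.962 = 33452
Group 4: 66594 × 0.981 = 65329
Group 5: 33030 × 0.947 = 31279
Group 6: 57598 × 0.963 + 99204 × 0.67 = 55467 + 66467 = 121934
End of period: [38057, 23242, 33452, 65329, 31279, 121934]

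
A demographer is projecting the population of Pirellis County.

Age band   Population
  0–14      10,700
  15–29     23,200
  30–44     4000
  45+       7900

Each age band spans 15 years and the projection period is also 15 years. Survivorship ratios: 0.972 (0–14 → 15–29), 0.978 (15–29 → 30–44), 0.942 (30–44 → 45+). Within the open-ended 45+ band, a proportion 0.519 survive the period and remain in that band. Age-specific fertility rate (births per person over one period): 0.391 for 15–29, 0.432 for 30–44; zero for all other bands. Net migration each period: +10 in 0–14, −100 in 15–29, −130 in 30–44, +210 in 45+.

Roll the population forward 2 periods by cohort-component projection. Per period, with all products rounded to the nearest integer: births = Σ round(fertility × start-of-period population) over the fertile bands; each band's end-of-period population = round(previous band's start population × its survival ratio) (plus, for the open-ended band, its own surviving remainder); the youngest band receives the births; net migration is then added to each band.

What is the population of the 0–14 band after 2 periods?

Call the groups 1 to 4, youngest first.
Period 1:
Births: 23200 * 0.391 = 9071 ; 4000 * 0.432 = 1728 → 10799
Group 2: 10700 * 0.972 = 10400
Group 3: 23200 * 0.978 = 22690
Group 4: 4000 * 0.942 + 7900 * 0.519 = 3768 + 4100 = 7868
Net migration: Group 1 + 10 → 10809; Group 2 − 100 → 10300; Group 3 − 130 → 22560; Group 4 + 210 → 8078
Giving 10809 / 10300 / 22560 / 8078.
Period 2:
Births: 10300 * 0.391 = 4027 ; 22560 * 0.432 = 9746 → 13773
Group 2: 10809 * 0.972 = 10506
Group 3: 10300 * 0.978 = 10073
Group 4: 22560 * 0.942 + 8078 * 0.519 = 21252 + 4192 = 25444
Net migration: Group 1 + 10 → 13783; Group 2 − 100 → 10406; Group 3 − 130 → 9943; Group 4 + 210 → 25654
Giving 13783 / 10406 / 9943 / 25654.

13783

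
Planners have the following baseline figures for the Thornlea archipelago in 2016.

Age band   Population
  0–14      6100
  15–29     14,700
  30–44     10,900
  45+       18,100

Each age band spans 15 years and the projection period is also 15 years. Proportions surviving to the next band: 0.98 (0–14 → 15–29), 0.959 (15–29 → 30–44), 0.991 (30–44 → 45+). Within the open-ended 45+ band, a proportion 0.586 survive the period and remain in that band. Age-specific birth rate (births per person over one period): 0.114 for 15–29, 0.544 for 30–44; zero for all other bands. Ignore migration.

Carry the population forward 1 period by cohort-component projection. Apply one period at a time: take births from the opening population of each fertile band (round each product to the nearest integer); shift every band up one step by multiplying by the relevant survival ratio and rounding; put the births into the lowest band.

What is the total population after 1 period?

Period 1:
Births: 14700 × 0.114 = 1676, 10900 × 0.544 = 5930 ⇒ total 7606
15–29: 6100 × 0.98 = 5978
30–44: 14700 × 0.959 = 14097
45+: 10900 × 0.991 + 18100 × 0.586 = 10802 + 10607 = 21409
Population now: 0–14=7606, 15–29=5978, 30–44=14097, 45+=21409
Total after period 1: 7606 + 5978 + 14097 + 21409 = 49090

49090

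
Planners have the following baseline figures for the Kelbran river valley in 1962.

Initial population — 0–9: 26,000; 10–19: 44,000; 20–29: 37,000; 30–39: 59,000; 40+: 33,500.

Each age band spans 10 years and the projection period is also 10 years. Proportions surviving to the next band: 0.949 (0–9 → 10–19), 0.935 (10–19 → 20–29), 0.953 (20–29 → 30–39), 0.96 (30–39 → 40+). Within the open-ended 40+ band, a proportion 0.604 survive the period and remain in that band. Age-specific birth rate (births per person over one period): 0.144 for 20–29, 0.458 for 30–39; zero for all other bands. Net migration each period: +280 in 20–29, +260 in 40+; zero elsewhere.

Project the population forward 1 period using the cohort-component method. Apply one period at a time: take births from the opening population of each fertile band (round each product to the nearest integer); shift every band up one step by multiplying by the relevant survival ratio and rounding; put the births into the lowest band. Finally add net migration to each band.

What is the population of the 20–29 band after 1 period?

Period 1:
Births: 37000 * 0.144 = 5328, 59000 * 0.458 = 27022 → total 32350
10–19: 26000 * 0.949 = 24674
20–29: 44000 * 0.935 = 41140
30–39: 37000 * 0.953 = 35261
40+: 59000 * 0.96 + 33500 * 0.604 = 56640 + 20234 = 76874
Net migration: 20–29 + 280 → 41420; 40+ + 260 → 77134
End of period: [32350, 24674, 41420, 35261, 77134]

41420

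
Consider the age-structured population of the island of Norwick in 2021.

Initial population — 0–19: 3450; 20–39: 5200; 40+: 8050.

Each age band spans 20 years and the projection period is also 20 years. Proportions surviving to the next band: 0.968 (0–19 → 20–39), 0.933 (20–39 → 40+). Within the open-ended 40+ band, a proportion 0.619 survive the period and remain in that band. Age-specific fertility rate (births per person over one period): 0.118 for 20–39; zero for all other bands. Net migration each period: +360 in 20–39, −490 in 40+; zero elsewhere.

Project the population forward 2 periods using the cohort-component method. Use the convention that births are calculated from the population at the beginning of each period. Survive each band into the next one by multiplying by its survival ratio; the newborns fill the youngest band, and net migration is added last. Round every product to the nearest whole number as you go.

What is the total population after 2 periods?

10138

Period 1:
Births: 5200 × 0.118 = 614
20–39: 3450 × 0.968 = 3340
40+: 5200 × 0.933 + 8050 × 0.619 = 4852 + 4983 = 9835
Net migration: 20–39 + 360 → 3700; 40+ − 490 → 9345
Giving 614 / 3700 / 9345.
Period 2:
Births: 3700 × 0.118 = 437
20–39: 614 × 0.968 = 594
40+: 3700 × 0.933 + 9345 × 0.619 = 3452 + 5785 = 9237
Net migration: 20–39 + 360 → 954; 40+ − 490 → 8747
Giving 437 / 954 / 8747.
Total after period 2: 437 + 954 + 8747 = 10138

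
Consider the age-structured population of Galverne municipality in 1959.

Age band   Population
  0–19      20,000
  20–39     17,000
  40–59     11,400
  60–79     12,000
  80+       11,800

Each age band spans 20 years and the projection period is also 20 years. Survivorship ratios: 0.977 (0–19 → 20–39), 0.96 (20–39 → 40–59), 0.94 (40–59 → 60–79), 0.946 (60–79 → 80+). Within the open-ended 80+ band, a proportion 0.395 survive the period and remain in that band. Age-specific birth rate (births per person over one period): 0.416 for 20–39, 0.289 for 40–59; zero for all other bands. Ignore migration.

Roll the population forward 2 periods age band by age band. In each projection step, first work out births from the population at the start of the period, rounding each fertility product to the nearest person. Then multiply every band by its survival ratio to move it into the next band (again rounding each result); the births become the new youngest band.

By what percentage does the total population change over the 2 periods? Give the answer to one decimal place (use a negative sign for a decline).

[period 1]
Births: 17000 * 0.416 = 7072  |  11400 * 0.289 = 3295 — total 10367
20–39: 20000 * 0.977 = 19540
40–59: 17000 * 0.96 = 16320
60–79: 11400 * 0.94 = 10716
80+: 12000 * 0.946 + 11800 * 0.395 = 11352 + 4661 = 16013
Population now: 0–19=10367, 20–39=19540, 40–59=16320, 60–79=10716, 80+=16013
[period 2]
Births: 19540 * 0.416 = 8129  |  16320 * 0.289 = 4716 — total 12845
20–39: 10367 * 0.977 = 10129
40–59: 19540 * 0.96 = 18758
60–79: 16320 * 0.94 = 15341
80+: 10716 * 0.946 + 16013 * 0.395 = 10137 + 6325 = 16462
Population now: 0–19=12845, 20–39=10129, 40–59=18758, 60–79=15341, 80+=16462
Total: 72200 → 73535; change = 1335; percentage change = 1.8%

1.8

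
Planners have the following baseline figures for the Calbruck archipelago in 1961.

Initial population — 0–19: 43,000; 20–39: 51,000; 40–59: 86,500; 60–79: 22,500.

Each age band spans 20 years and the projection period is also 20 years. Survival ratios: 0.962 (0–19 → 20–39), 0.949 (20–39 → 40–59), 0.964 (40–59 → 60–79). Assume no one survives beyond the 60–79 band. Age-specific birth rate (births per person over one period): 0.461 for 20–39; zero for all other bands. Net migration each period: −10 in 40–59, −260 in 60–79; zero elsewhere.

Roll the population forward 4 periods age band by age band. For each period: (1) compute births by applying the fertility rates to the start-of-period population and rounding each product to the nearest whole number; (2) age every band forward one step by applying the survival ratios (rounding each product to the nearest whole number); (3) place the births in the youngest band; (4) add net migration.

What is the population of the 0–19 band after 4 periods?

[period 1]
Births: 51000 * 0.461 = 23511
20–39: 43000 * 0.962 = 41366
40–59: 51000 * 0.949 = 48399
60–79: 86500 * 0.964 = 83386
Net migration: 40–59 − 10 → 48389; 60–79 − 260 → 83126
Giving 23511 / 41366 / 48389 / 83126.
[period 2]
Births: 41366 * 0.461 = 19070
20–39: 23511 * 0.962 = 22618
40–59: 41366 * 0.949 = 39256
60–79: 48389 * 0.964 = 46647
Net migration: 40–59 − 10 → 39246; 60–79 − 260 → 46387
Giving 19070 / 22618 / 39246 / 46387.
[period 3]
Births: 22618 * 0.461 = 10427
20–39: 19070 * 0.962 = 18345
40–59: 22618 * 0.949 = 21464
60–79: 39246 * 0.964 = 37833
Net migration: 40–59 − 10 → 21454; 60–79 − 260 → 37573
Giving 10427 / 18345 / 21454 / 37573.
[period 4]
Births: 18345 * 0.461 = 8457
20–39: 10427 * 0.962 = 10031
40–59: 18345 * 0.949 = 17409
60–79: 21454 * 0.964 = 20682
Net migration: 40–59 − 10 → 17399; 60–79 − 260 → 20422
Giving 8457 / 10031 / 17399 / 20422.

8457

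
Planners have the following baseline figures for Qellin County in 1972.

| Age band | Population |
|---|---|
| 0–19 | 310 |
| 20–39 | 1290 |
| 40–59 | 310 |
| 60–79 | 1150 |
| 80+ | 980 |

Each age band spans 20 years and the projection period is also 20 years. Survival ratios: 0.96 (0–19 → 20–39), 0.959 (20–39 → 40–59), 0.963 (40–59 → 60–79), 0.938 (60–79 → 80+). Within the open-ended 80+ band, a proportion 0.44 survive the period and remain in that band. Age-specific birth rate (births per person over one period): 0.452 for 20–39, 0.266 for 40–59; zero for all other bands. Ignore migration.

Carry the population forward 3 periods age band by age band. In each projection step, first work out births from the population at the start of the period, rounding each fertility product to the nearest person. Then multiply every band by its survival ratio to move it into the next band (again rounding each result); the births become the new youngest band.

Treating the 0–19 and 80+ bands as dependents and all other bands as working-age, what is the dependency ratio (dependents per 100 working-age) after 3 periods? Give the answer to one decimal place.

Period 1.
Births: 1290 * 0.452 = 583 ; 310 * 0.266 = 82 → 665
20–39: 310 * 0.96 = 298
40–59: 1290 * 0.959 = 1237
60–79: 310 * 0.963 = 299
80+: 1150 * 0.938 + 980 * 0.44 = 1079 + 431 = 1510
Giving 665 / 298 / 1237 / 299 / 1510.
Period 2.
Births: 298 * 0.452 = 135 ; 1237 * 0.266 = 329 → 464
20–39: 665 * 0.96 = 638
40–59: 298 * 0.959 = 286
60–79: 1237 * 0.963 = 1191
80+: 299 * 0.938 + 1510 * 0.44 = 280 + 664 = 944
Giving 464 / 638 / 286 / 1191 / 944.
Period 3.
Births: 638 * 0.452 = 288 ; 286 * 0.266 = 76 → 364
20–39: 464 * 0.96 = 445
40–59: 638 * 0.959 = 612
60–79: 286 * 0.963 = 275
80+: 1191 * 0.938 + 944 * 0.44 = 1117 + 415 = 1532
Giving 364 / 445 / 612 / 275 / 1532.
Dependents (band 0–19 + band 80+) = 364 + 1532 = 1896; working-age = 1332; ratio = 1896/1332 × 100 = 142.3

142.3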